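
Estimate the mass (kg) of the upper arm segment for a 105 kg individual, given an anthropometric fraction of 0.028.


m_segment = body_mass * fraction
m_segment = 105 * 0.028
m_segment = 2.9400


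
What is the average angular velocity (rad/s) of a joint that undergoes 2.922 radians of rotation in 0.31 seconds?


omega = delta_theta / delta_t
omega = 2.922 / 0.31
omega = 9.4258


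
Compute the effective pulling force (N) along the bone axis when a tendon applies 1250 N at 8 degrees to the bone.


F_eff = F_tendon * cos(theta)
theta = 8 deg = 0.1396 rad
cos(theta) = 0.9903
F_eff = 1250 * 0.9903
F_eff = 1237.8351


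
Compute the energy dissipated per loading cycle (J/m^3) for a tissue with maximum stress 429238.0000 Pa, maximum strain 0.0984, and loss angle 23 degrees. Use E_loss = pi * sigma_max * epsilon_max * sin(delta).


E_loss = pi * sigma_max * epsilon_max * sin(delta)
delta = 23 deg = 0.4014 rad
sin(delta) = 0.3907
E_loss = pi * 429238.0000 * 0.0984 * 0.3907
E_loss = 51846.7031


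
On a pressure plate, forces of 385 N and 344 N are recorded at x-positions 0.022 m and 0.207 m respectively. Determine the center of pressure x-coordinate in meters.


COP_x = (F1*x1 + F2*x2) / (F1 + F2)
COP_x = (385*0.022 + 344*0.207) / (385 + 344)
Numerator = 79.6780
Denominator = 729
COP_x = 0.1093


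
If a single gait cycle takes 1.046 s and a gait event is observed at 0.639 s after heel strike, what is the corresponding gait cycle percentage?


pct = (event_time / cycle_time) * 100
pct = (0.639 / 1.046) * 100
ratio = 0.6109
pct = 61.0899


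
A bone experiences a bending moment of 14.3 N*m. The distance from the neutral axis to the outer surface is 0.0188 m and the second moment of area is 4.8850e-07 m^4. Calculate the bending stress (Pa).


sigma = M * c / I
sigma = 14.3 * 0.0188 / 4.8850e-07
M * c = 0.2688
sigma = 550337.7687


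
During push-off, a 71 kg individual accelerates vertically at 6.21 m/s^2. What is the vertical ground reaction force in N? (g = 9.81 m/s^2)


GRF = m * (g + a)
GRF = 71 * (9.81 + 6.21)
GRF = 71 * 16.0200
GRF = 1137.4200


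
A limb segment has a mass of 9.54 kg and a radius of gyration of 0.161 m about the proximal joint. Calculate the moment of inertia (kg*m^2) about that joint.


I = m * k^2
I = 9.54 * 0.161^2
k^2 = 0.0259
I = 0.2473


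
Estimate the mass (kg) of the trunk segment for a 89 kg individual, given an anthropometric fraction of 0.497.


m_segment = body_mass * fraction
m_segment = 89 * 0.497
m_segment = 44.2330


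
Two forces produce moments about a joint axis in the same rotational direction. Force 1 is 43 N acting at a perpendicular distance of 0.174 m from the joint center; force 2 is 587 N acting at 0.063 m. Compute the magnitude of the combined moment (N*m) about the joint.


M = F1 * d1 + F2 * d2
M = 43 * 0.174 + 587 * 0.063
M = 7.4820 + 36.9810
M = 44.4630


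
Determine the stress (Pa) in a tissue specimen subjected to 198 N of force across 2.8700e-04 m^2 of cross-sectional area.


stress = F / A
stress = 198 / 2.8700e-04
stress = 689895.4704


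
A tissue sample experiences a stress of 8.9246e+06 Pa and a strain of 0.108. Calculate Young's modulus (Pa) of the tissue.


E = stress / strain
E = 8.9246e+06 / 0.108
E = 8.2635e+07


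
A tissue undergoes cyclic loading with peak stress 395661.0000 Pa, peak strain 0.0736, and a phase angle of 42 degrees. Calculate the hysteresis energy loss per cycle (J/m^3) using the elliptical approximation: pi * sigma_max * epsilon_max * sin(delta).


E_loss = pi * sigma_max * epsilon_max * sin(delta)
delta = 42 deg = 0.7330 rad
sin(delta) = 0.6691
E_loss = pi * 395661.0000 * 0.0736 * 0.6691
E_loss = 61215.5600


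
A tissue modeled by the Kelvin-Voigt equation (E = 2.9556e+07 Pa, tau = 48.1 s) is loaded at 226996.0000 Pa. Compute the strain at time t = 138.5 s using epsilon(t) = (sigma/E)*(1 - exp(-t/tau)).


epsilon(t) = (sigma/E) * (1 - exp(-t/tau))
sigma/E = 226996.0000 / 2.9556e+07 = 0.0077
exp(-t/tau) = exp(-138.5 / 48.1) = 0.0562
epsilon = 0.0077 * (1 - 0.0562)
epsilon = 0.0072


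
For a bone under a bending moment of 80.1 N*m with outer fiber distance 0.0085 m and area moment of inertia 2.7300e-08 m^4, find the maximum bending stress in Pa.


sigma = M * c / I
sigma = 80.1 * 0.0085 / 2.7300e-08
M * c = 0.6808
sigma = 2.4940e+07


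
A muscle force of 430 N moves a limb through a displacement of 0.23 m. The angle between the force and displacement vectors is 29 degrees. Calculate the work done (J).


W = F * d * cos(theta)
theta = 29 deg = 0.5061 rad
cos(theta) = 0.8746
W = 430 * 0.23 * 0.8746
W = 86.4999


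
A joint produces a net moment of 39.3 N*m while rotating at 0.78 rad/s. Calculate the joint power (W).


P = M * omega
P = 39.3 * 0.78
P = 30.6540


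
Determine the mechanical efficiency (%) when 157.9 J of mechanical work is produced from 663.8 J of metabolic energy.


eta = (W_mech / E_meta) * 100
eta = (157.9 / 663.8) * 100
ratio = 0.2379
eta = 23.7873


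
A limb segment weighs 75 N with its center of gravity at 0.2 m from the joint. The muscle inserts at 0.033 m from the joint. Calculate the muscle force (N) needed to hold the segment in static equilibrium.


F_muscle = W * d_load / d_muscle
F_muscle = 75 * 0.2 / 0.033
Numerator = 15.0000
F_muscle = 454.5455


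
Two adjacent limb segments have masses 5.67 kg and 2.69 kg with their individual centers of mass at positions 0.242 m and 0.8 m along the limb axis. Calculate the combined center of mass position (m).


COM = (m1*x1 + m2*x2) / (m1 + m2)
COM = (5.67*0.242 + 2.69*0.8) / (5.67 + 2.69)
Numerator = 3.5241
Denominator = 8.3600
COM = 0.4215


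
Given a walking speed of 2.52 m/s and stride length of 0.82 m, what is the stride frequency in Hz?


f = v / stride_length
f = 2.52 / 0.82
f = 3.0732


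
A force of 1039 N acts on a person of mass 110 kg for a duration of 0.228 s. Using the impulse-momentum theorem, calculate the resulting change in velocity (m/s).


J = F * dt = 1039 * 0.228 = 236.8920 N*s
delta_v = J / m
delta_v = 236.8920 / 110
delta_v = 2.1536


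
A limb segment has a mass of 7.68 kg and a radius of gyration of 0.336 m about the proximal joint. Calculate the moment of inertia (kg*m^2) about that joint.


I = m * k^2
I = 7.68 * 0.336^2
k^2 = 0.1129
I = 0.8670


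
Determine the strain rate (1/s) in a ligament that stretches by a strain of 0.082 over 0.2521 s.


strain_rate = delta_strain / delta_t
strain_rate = 0.082 / 0.2521
strain_rate = 0.3253


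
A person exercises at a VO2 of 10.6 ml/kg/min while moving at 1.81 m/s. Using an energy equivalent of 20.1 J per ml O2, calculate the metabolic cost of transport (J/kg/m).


Power per kg = VO2 * 20.1 / 60
Power per kg = 10.6 * 20.1 / 60 = 3.5510 W/kg
Cost = power_per_kg / speed
Cost = 3.5510 / 1.81
Cost = 1.9619


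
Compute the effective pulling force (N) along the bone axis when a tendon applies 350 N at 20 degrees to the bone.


F_eff = F_tendon * cos(theta)
theta = 20 deg = 0.3491 rad
cos(theta) = 0.9397
F_eff = 350 * 0.9397
F_eff = 328.8924


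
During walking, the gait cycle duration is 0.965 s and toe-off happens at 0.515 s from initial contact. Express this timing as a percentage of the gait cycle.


pct = (event_time / cycle_time) * 100
pct = (0.515 / 0.965) * 100
ratio = 0.5337
pct = 53.3679


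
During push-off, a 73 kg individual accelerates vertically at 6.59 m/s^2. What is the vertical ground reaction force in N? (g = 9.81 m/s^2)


GRF = m * (g + a)
GRF = 73 * (9.81 + 6.59)
GRF = 73 * 16.4000
GRF = 1197.2000


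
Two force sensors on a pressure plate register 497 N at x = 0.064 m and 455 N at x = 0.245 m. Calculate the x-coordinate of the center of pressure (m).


COP_x = (F1*x1 + F2*x2) / (F1 + F2)
COP_x = (497*0.064 + 455*0.245) / (497 + 455)
Numerator = 143.2830
Denominator = 952
COP_x = 0.1505


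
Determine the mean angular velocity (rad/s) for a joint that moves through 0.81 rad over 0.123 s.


omega = delta_theta / delta_t
omega = 0.81 / 0.123
omega = 6.5854


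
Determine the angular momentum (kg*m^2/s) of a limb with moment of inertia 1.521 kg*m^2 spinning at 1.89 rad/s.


L = I * omega
L = 1.521 * 1.89
L = 2.8747


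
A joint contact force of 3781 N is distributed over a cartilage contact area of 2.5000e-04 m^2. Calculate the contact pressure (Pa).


P = F / A
P = 3781 / 2.5000e-04
P = 1.5124e+07


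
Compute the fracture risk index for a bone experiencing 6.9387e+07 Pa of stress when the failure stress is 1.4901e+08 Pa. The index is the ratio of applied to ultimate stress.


FRI = applied / ultimate
FRI = 6.9387e+07 / 1.4901e+08
FRI = 0.4657


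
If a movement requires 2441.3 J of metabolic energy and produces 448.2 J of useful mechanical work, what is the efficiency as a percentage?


eta = (W_mech / E_meta) * 100
eta = (448.2 / 2441.3) * 100
ratio = 0.1836
eta = 18.3591


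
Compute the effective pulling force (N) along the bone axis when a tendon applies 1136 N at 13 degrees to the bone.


F_eff = F_tendon * cos(theta)
theta = 13 deg = 0.2269 rad
cos(theta) = 0.9744
F_eff = 1136 * 0.9744
F_eff = 1106.8844


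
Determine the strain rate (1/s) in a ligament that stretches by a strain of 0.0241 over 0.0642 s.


strain_rate = delta_strain / delta_t
strain_rate = 0.0241 / 0.0642
strain_rate = 0.3754


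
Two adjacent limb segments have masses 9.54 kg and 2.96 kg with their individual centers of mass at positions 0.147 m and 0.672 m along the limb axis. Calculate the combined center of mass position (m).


COM = (m1*x1 + m2*x2) / (m1 + m2)
COM = (9.54*0.147 + 2.96*0.672) / (9.54 + 2.96)
Numerator = 3.3915
Denominator = 12.5000
COM = 0.2713


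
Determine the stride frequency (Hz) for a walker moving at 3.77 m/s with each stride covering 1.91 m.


f = v / stride_length
f = 3.77 / 1.91
f = 1.9738


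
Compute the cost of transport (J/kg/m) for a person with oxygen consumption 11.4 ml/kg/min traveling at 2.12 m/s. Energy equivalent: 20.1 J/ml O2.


Power per kg = VO2 * 20.1 / 60
Power per kg = 11.4 * 20.1 / 60 = 3.8190 W/kg
Cost = power_per_kg / speed
Cost = 3.8190 / 2.12
Cost = 1.8014


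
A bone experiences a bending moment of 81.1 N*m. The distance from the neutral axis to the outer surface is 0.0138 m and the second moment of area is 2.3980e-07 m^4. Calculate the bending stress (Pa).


sigma = M * c / I
sigma = 81.1 * 0.0138 / 2.3980e-07
M * c = 1.1192
sigma = 4.6671e+06


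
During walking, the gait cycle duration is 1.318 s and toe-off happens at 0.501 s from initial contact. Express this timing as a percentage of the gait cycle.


pct = (event_time / cycle_time) * 100
pct = (0.501 / 1.318) * 100
ratio = 0.3801
pct = 38.0121


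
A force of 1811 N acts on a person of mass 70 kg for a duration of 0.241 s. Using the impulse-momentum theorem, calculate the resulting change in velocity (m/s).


J = F * dt = 1811 * 0.241 = 436.4510 N*s
delta_v = J / m
delta_v = 436.4510 / 70
delta_v = 6.2350


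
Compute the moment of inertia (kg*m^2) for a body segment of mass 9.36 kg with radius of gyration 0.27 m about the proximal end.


I = m * k^2
I = 9.36 * 0.27^2
k^2 = 0.0729
I = 0.6823


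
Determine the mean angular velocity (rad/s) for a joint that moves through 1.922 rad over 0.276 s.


omega = delta_theta / delta_t
omega = 1.922 / 0.276
omega = 6.9638


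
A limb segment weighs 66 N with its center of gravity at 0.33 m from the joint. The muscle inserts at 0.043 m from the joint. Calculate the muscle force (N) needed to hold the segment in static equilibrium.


F_muscle = W * d_load / d_muscle
F_muscle = 66 * 0.33 / 0.043
Numerator = 21.7800
F_muscle = 506.5116


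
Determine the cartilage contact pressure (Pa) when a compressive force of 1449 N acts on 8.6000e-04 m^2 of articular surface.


P = F / A
P = 1449 / 8.6000e-04
P = 1.6849e+06


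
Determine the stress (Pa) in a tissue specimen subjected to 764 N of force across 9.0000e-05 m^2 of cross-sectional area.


stress = F / A
stress = 764 / 9.0000e-05
stress = 8.4889e+06


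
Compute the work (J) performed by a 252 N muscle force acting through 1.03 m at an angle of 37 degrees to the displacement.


W = F * d * cos(theta)
theta = 37 deg = 0.6458 rad
cos(theta) = 0.7986
W = 252 * 1.03 * 0.7986
W = 207.2938


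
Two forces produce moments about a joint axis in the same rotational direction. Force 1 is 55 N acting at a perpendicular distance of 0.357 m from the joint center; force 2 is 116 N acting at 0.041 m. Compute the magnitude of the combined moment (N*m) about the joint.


M = F1 * d1 + F2 * d2
M = 55 * 0.357 + 116 * 0.041
M = 19.6350 + 4.7560
M = 24.3910


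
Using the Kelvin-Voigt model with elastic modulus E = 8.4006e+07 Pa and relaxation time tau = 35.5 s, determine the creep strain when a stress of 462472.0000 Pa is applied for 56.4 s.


epsilon(t) = (sigma/E) * (1 - exp(-t/tau))
sigma/E = 462472.0000 / 8.4006e+07 = 0.0055
exp(-t/tau) = exp(-56.4 / 35.5) = 0.2042
epsilon = 0.0055 * (1 - 0.2042)
epsilon = 0.0044


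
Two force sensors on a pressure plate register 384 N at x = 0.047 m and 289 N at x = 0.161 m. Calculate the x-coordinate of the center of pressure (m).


COP_x = (F1*x1 + F2*x2) / (F1 + F2)
COP_x = (384*0.047 + 289*0.161) / (384 + 289)
Numerator = 64.5770
Denominator = 673
COP_x = 0.0960


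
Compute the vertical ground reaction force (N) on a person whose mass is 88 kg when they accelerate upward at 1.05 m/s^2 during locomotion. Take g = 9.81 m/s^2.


GRF = m * (g + a)
GRF = 88 * (9.81 + 1.05)
GRF = 88 * 10.8600
GRF = 955.6800


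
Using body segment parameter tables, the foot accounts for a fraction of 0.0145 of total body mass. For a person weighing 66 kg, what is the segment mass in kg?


m_segment = body_mass * fraction
m_segment = 66 * 0.0145
m_segment = 0.9570


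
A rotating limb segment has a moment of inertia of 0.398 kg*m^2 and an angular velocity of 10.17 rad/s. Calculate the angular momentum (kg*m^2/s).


L = I * omega
L = 0.398 * 10.17
L = 4.0477


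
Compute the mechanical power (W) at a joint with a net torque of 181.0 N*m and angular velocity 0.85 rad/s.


P = M * omega
P = 181.0 * 0.85
P = 153.8500


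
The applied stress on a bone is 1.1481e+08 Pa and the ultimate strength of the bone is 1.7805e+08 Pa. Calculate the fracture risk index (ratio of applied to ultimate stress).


FRI = applied / ultimate
FRI = 1.1481e+08 / 1.7805e+08
FRI = 0.6448


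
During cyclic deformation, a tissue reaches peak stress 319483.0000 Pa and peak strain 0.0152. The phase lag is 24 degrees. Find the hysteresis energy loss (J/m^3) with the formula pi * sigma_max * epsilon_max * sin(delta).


E_loss = pi * sigma_max * epsilon_max * sin(delta)
delta = 24 deg = 0.4189 rad
sin(delta) = 0.4067
E_loss = pi * 319483.0000 * 0.0152 * 0.4067
E_loss = 6205.1819


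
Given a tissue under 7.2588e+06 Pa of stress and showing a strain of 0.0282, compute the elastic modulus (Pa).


E = stress / strain
E = 7.2588e+06 / 0.0282
E = 2.5740e+08


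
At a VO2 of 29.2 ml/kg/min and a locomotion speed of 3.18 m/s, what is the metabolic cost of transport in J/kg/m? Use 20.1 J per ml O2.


Power per kg = VO2 * 20.1 / 60
Power per kg = 29.2 * 20.1 / 60 = 9.7820 W/kg
Cost = power_per_kg / speed
Cost = 9.7820 / 3.18
Cost = 3.0761


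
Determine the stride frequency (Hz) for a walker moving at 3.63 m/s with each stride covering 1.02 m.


f = v / stride_length
f = 3.63 / 1.02
f = 3.5588


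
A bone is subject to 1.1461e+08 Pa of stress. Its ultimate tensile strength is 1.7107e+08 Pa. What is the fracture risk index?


FRI = applied / ultimate
FRI = 1.1461e+08 / 1.7107e+08
FRI = 0.6700


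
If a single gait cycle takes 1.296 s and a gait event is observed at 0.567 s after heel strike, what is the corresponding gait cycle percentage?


pct = (event_time / cycle_time) * 100
pct = (0.567 / 1.296) * 100
ratio = 0.4375
pct = 43.7500


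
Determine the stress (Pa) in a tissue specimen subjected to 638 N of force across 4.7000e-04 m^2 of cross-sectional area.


stress = F / A
stress = 638 / 4.7000e-04
stress = 1.3574e+06


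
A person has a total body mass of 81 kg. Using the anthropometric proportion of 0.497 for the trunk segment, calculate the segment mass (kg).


m_segment = body_mass * fraction
m_segment = 81 * 0.497
m_segment = 40.2570


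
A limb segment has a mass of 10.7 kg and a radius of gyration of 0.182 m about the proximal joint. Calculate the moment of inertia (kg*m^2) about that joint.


I = m * k^2
I = 10.7 * 0.182^2
k^2 = 0.0331
I = 0.3544


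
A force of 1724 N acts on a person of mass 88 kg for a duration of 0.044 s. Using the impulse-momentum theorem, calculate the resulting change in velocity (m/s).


J = F * dt = 1724 * 0.044 = 75.8560 N*s
delta_v = J / m
delta_v = 75.8560 / 88
delta_v = 0.8620


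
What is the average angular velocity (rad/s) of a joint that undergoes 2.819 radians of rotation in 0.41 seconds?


omega = delta_theta / delta_t
omega = 2.819 / 0.41
omega = 6.8756


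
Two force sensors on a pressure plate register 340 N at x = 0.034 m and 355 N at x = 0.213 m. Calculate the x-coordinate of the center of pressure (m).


COP_x = (F1*x1 + F2*x2) / (F1 + F2)
COP_x = (340*0.034 + 355*0.213) / (340 + 355)
Numerator = 87.1750
Denominator = 695
COP_x = 0.1254


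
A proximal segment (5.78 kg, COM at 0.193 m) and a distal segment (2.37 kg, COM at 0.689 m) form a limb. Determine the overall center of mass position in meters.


COM = (m1*x1 + m2*x2) / (m1 + m2)
COM = (5.78*0.193 + 2.37*0.689) / (5.78 + 2.37)
Numerator = 2.7485
Denominator = 8.1500
COM = 0.3372


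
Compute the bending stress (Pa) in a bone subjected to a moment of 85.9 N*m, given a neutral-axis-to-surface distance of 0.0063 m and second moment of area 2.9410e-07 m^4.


sigma = M * c / I
sigma = 85.9 * 0.0063 / 2.9410e-07
M * c = 0.5412
sigma = 1.8401e+06


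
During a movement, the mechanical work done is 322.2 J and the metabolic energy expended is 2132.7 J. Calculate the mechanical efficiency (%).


eta = (W_mech / E_meta) * 100
eta = (322.2 / 2132.7) * 100
ratio = 0.1511
eta = 15.1076


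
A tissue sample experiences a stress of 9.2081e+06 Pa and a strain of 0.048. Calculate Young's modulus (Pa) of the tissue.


E = stress / strain
E = 9.2081e+06 / 0.048
E = 1.9184e+08


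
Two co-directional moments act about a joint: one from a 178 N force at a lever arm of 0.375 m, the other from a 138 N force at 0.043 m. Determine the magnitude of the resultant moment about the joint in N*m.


M = F1 * d1 + F2 * d2
M = 178 * 0.375 + 138 * 0.043
M = 66.7500 + 5.9340
M = 72.6840


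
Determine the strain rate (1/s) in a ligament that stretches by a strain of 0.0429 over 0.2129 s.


strain_rate = delta_strain / delta_t
strain_rate = 0.0429 / 0.2129
strain_rate = 0.2015


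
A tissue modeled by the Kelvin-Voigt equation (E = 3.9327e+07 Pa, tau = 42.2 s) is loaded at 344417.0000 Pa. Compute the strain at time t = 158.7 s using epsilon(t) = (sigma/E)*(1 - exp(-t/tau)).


epsilon(t) = (sigma/E) * (1 - exp(-t/tau))
sigma/E = 344417.0000 / 3.9327e+07 = 0.0088
exp(-t/tau) = exp(-158.7 / 42.2) = 0.0233
epsilon = 0.0088 * (1 - 0.0233)
epsilon = 0.0086


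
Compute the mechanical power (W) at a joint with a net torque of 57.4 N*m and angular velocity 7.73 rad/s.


P = M * omega
P = 57.4 * 7.73
P = 443.7020


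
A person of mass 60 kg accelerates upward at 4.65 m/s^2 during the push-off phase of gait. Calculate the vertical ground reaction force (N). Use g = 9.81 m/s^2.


GRF = m * (g + a)
GRF = 60 * (9.81 + 4.65)
GRF = 60 * 14.4600
GRF = 867.6000


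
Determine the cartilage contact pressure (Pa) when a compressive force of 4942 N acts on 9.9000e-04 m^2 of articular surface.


P = F / A
P = 4942 / 9.9000e-04
P = 4.9919e+06


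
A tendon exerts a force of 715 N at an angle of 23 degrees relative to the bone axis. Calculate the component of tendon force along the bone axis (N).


F_eff = F_tendon * cos(theta)
theta = 23 deg = 0.4014 rad
cos(theta) = 0.9205
F_eff = 715 * 0.9205
F_eff = 658.1610


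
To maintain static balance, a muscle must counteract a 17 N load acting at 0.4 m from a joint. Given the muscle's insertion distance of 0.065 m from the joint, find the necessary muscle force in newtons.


F_muscle = W * d_load / d_muscle
F_muscle = 17 * 0.4 / 0.065
Numerator = 6.8000
F_muscle = 104.6154


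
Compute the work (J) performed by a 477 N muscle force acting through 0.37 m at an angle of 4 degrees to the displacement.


W = F * d * cos(theta)
theta = 4 deg = 0.0698 rad
cos(theta) = 0.9976
W = 477 * 0.37 * 0.9976
W = 176.0601


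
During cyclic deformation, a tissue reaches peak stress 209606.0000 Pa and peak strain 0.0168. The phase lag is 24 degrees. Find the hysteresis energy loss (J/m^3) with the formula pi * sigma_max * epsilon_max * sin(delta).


E_loss = pi * sigma_max * epsilon_max * sin(delta)
delta = 24 deg = 0.4189 rad
sin(delta) = 0.4067
E_loss = pi * 209606.0000 * 0.0168 * 0.4067
E_loss = 4499.6234


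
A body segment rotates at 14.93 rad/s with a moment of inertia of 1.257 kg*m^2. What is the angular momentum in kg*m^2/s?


L = I * omega
L = 1.257 * 14.93
L = 18.7670


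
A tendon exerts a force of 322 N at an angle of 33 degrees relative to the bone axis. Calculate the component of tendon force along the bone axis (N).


F_eff = F_tendon * cos(theta)
theta = 33 deg = 0.5760 rad
cos(theta) = 0.8387
F_eff = 322 * 0.8387
F_eff = 270.0519


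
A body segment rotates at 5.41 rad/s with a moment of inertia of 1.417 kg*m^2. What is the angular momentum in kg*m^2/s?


L = I * omega
L = 1.417 * 5.41
L = 7.6660


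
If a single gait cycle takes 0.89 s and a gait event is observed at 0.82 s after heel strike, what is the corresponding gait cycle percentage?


pct = (event_time / cycle_time) * 100
pct = (0.82 / 0.89) * 100
ratio = 0.9213
pct = 92.1348


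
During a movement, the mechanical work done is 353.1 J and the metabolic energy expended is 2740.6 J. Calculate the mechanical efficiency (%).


eta = (W_mech / E_meta) * 100
eta = (353.1 / 2740.6) * 100
ratio = 0.1288
eta = 12.8840


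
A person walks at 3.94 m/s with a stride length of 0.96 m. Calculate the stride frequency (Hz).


f = v / stride_length
f = 3.94 / 0.96
f = 4.1042


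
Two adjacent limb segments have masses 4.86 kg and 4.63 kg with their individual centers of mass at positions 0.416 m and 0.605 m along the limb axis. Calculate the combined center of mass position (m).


COM = (m1*x1 + m2*x2) / (m1 + m2)
COM = (4.86*0.416 + 4.63*0.605) / (4.86 + 4.63)
Numerator = 4.8229
Denominator = 9.4900
COM = 0.5082


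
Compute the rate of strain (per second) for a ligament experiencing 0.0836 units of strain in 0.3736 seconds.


strain_rate = delta_strain / delta_t
strain_rate = 0.0836 / 0.3736
strain_rate = 0.2238


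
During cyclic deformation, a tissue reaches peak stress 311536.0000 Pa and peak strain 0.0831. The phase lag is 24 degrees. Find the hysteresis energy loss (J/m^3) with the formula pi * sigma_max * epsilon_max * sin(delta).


E_loss = pi * sigma_max * epsilon_max * sin(delta)
delta = 24 deg = 0.4189 rad
sin(delta) = 0.4067
E_loss = pi * 311536.0000 * 0.0831 * 0.4067
E_loss = 33080.5282


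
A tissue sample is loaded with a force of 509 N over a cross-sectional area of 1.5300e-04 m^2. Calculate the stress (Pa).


stress = F / A
stress = 509 / 1.5300e-04
stress = 3.3268e+06


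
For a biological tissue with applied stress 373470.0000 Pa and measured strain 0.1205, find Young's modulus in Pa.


E = stress / strain
E = 373470.0000 / 0.1205
E = 3.0993e+06


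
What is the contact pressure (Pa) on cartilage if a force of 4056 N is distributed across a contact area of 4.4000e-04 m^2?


P = F / A
P = 4056 / 4.4000e-04
P = 9.2182e+06


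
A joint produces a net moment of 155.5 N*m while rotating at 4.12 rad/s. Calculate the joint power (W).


P = M * omega
P = 155.5 * 4.12
P = 640.6600


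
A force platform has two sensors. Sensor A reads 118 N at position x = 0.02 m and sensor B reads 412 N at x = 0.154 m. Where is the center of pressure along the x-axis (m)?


COP_x = (F1*x1 + F2*x2) / (F1 + F2)
COP_x = (118*0.02 + 412*0.154) / (118 + 412)
Numerator = 65.8080
Denominator = 530
COP_x = 0.1242


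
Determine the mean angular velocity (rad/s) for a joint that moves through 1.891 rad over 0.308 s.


omega = delta_theta / delta_t
omega = 1.891 / 0.308
omega = 6.1396


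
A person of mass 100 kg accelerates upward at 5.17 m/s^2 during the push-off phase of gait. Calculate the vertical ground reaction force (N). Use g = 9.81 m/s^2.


GRF = m * (g + a)
GRF = 100 * (9.81 + 5.17)
GRF = 100 * 14.9800
GRF = 1498.0000


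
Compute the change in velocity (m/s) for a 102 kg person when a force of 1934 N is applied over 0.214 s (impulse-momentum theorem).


J = F * dt = 1934 * 0.214 = 413.8760 N*s
delta_v = J / m
delta_v = 413.8760 / 102
delta_v = 4.0576


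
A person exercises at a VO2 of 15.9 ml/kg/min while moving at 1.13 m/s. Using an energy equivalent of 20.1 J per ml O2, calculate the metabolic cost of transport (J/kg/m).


Power per kg = VO2 * 20.1 / 60
Power per kg = 15.9 * 20.1 / 60 = 5.3265 W/kg
Cost = power_per_kg / speed
Cost = 5.3265 / 1.13
Cost = 4.7137


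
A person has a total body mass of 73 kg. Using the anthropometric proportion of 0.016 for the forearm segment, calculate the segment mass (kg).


m_segment = body_mass * fraction
m_segment = 73 * 0.016
m_segment = 1.1680


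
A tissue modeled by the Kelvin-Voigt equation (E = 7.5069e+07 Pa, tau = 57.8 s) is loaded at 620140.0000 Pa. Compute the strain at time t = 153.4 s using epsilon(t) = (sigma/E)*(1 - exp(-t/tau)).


epsilon(t) = (sigma/E) * (1 - exp(-t/tau))
sigma/E = 620140.0000 / 7.5069e+07 = 0.0083
exp(-t/tau) = exp(-153.4 / 57.8) = 0.0704
epsilon = 0.0083 * (1 - 0.0704)
epsilon = 0.0077


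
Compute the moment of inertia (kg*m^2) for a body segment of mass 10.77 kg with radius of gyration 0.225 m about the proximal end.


I = m * k^2
I = 10.77 * 0.225^2
k^2 = 0.0506
I = 0.5452


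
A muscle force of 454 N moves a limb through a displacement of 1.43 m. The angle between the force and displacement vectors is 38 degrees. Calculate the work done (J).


W = F * d * cos(theta)
theta = 38 deg = 0.6632 rad
cos(theta) = 0.7880
W = 454 * 1.43 * 0.7880
W = 511.5923


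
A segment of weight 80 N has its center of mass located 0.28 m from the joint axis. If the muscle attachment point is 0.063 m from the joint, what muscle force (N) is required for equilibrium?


F_muscle = W * d_load / d_muscle
F_muscle = 80 * 0.28 / 0.063
Numerator = 22.4000
F_muscle = 355.5556


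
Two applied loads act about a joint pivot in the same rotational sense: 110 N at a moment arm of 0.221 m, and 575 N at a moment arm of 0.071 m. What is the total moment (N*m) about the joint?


M = F1 * d1 + F2 * d2
M = 110 * 0.221 + 575 * 0.071
M = 24.3100 + 40.8250
M = 65.1350


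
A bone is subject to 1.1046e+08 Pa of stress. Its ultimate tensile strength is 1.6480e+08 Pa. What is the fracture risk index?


FRI = applied / ultimate
FRI = 1.1046e+08 / 1.6480e+08
FRI = 0.6703


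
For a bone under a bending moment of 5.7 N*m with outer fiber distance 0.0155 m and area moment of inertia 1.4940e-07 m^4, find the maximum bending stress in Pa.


sigma = M * c / I
sigma = 5.7 * 0.0155 / 1.4940e-07
M * c = 0.0883
sigma = 591365.4618


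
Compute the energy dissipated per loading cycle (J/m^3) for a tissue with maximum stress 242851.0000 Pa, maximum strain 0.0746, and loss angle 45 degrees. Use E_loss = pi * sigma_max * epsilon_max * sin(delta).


E_loss = pi * sigma_max * epsilon_max * sin(delta)
delta = 45 deg = 0.7854 rad
sin(delta) = 0.7071
E_loss = pi * 242851.0000 * 0.0746 * 0.7071
E_loss = 40245.1545


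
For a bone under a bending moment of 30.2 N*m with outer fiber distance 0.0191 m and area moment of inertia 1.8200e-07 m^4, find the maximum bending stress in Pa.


sigma = M * c / I
sigma = 30.2 * 0.0191 / 1.8200e-07
M * c = 0.5768
sigma = 3.1693e+06


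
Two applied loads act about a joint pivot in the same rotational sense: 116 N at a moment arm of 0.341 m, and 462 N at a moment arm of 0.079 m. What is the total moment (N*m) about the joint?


M = F1 * d1 + F2 * d2
M = 116 * 0.341 + 462 * 0.079
M = 39.5560 + 36.4980
M = 76.0540


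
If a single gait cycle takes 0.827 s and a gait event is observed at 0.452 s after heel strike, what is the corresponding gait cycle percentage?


pct = (event_time / cycle_time) * 100
pct = (0.452 / 0.827) * 100
ratio = 0.5466
pct = 54.6554


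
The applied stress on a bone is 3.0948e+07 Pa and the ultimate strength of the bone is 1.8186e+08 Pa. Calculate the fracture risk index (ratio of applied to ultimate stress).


FRI = applied / ultimate
FRI = 3.0948e+07 / 1.8186e+08
FRI = 0.1702


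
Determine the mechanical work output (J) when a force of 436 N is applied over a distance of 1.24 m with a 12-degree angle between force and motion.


W = F * d * cos(theta)
theta = 12 deg = 0.2094 rad
cos(theta) = 0.9781
W = 436 * 1.24 * 0.9781
W = 528.8257


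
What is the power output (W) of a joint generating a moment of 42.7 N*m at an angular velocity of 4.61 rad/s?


P = M * omega
P = 42.7 * 4.61
P = 196.8470


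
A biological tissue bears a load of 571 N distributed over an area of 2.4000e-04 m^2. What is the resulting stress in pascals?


stress = F / A
stress = 571 / 2.4000e-04
stress = 2.3792e+06


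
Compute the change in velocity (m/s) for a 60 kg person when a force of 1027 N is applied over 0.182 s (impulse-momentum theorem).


J = F * dt = 1027 * 0.182 = 186.9140 N*s
delta_v = J / m
delta_v = 186.9140 / 60
delta_v = 3.1152


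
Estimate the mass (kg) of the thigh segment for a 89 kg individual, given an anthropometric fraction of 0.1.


m_segment = body_mass * fraction
m_segment = 89 * 0.1
m_segment = 8.9000


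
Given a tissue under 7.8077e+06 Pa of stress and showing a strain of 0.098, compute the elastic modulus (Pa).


E = stress / strain
E = 7.8077e+06 / 0.098
E = 7.9670e+07


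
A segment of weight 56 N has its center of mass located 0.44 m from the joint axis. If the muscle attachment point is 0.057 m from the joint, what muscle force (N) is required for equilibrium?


F_muscle = W * d_load / d_muscle
F_muscle = 56 * 0.44 / 0.057
Numerator = 24.6400
F_muscle = 432.2807


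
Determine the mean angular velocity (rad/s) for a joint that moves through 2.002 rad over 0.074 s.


omega = delta_theta / delta_t
omega = 2.002 / 0.074
omega = 27.0541


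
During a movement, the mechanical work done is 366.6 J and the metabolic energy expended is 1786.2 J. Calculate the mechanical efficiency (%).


eta = (W_mech / E_meta) * 100
eta = (366.6 / 1786.2) * 100
ratio = 0.2052
eta = 20.5240


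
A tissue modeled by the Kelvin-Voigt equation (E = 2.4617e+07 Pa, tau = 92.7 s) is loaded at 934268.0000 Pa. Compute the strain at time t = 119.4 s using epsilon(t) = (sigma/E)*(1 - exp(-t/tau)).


epsilon(t) = (sigma/E) * (1 - exp(-t/tau))
sigma/E = 934268.0000 / 2.4617e+07 = 0.0380
exp(-t/tau) = exp(-119.4 / 92.7) = 0.2758
epsilon = 0.0380 * (1 - 0.2758)
epsilon = 0.0275


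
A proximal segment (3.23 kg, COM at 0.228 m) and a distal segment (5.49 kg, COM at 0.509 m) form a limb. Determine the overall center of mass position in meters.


COM = (m1*x1 + m2*x2) / (m1 + m2)
COM = (3.23*0.228 + 5.49*0.509) / (3.23 + 5.49)
Numerator = 3.5309
Denominator = 8.7200
COM = 0.4049


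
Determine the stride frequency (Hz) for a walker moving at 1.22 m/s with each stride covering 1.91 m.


f = v / stride_length
f = 1.22 / 1.91
f = 0.6387


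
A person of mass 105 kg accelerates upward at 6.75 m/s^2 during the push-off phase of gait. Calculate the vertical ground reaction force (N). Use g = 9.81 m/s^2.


GRF = m * (g + a)
GRF = 105 * (9.81 + 6.75)
GRF = 105 * 16.5600
GRF = 1738.8000


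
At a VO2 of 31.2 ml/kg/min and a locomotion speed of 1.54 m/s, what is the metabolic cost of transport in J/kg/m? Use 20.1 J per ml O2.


Power per kg = VO2 * 20.1 / 60
Power per kg = 31.2 * 20.1 / 60 = 10.4520 W/kg
Cost = power_per_kg / speed
Cost = 10.4520 / 1.54
Cost = 6.7870


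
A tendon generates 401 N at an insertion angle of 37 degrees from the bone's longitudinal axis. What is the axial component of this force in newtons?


F_eff = F_tendon * cos(theta)
theta = 37 deg = 0.6458 rad
cos(theta) = 0.7986
F_eff = 401 * 0.7986
F_eff = 320.2528


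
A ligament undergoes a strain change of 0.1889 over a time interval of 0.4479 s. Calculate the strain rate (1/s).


strain_rate = delta_strain / delta_t
strain_rate = 0.1889 / 0.4479
strain_rate = 0.4217


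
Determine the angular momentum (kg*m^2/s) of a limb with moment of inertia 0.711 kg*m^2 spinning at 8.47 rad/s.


L = I * omega
L = 0.711 * 8.47
L = 6.0222


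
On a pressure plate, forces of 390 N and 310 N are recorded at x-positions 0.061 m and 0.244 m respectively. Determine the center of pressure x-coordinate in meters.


COP_x = (F1*x1 + F2*x2) / (F1 + F2)
COP_x = (390*0.061 + 310*0.244) / (390 + 310)
Numerator = 99.4300
Denominator = 700
COP_x = 0.1420


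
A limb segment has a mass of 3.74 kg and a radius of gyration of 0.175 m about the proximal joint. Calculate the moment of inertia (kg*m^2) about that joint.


I = m * k^2
I = 3.74 * 0.175^2
k^2 = 0.0306
I = 0.1145


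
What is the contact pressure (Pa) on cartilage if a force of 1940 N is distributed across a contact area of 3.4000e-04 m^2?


P = F / A
P = 1940 / 3.4000e-04
P = 5.7059e+06


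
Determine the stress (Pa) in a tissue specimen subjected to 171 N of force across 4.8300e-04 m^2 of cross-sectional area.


stress = F / A
stress = 171 / 4.8300e-04
stress = 354037.2671


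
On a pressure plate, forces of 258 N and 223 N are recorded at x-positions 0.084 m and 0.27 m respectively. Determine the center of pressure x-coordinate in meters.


COP_x = (F1*x1 + F2*x2) / (F1 + F2)
COP_x = (258*0.084 + 223*0.27) / (258 + 223)
Numerator = 81.8820
Denominator = 481
COP_x = 0.1702


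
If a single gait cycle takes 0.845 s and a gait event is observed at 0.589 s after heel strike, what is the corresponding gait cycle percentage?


pct = (event_time / cycle_time) * 100
pct = (0.589 / 0.845) * 100
ratio = 0.6970
pct = 69.7041


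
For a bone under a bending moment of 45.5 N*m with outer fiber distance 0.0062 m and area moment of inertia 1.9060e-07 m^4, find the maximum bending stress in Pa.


sigma = M * c / I
sigma = 45.5 * 0.0062 / 1.9060e-07
M * c = 0.2821
sigma = 1.4801e+06


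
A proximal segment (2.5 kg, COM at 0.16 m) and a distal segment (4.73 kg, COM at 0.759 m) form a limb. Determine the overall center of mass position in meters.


COM = (m1*x1 + m2*x2) / (m1 + m2)
COM = (2.5*0.16 + 4.73*0.759) / (2.5 + 4.73)
Numerator = 3.9901
Denominator = 7.2300
COM = 0.5519


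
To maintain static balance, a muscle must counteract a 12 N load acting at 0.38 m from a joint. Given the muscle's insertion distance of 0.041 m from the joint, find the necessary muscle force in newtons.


F_muscle = W * d_load / d_muscle
F_muscle = 12 * 0.38 / 0.041
Numerator = 4.5600
F_muscle = 111.2195


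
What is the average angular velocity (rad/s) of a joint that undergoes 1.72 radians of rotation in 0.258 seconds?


omega = delta_theta / delta_t
omega = 1.72 / 0.258
omega = 6.6667


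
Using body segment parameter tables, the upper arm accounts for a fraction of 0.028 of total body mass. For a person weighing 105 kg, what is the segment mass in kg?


m_segment = body_mass * fraction
m_segment = 105 * 0.028
m_segment = 2.9400


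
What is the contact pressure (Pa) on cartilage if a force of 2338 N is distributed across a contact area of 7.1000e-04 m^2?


P = F / A
P = 2338 / 7.1000e-04
P = 3.2930e+06


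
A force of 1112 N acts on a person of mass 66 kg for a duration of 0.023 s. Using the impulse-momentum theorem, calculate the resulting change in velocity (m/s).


J = F * dt = 1112 * 0.023 = 25.5760 N*s
delta_v = J / m
delta_v = 25.5760 / 66
delta_v = 0.3875


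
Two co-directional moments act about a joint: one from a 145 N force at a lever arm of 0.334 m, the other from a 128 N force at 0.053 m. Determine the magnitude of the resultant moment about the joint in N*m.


M = F1 * d1 + F2 * d2
M = 145 * 0.334 + 128 * 0.053
M = 48.4300 + 6.7840
M = 55.2140


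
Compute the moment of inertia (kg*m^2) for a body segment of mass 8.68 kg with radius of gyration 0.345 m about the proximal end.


I = m * k^2
I = 8.68 * 0.345^2
k^2 = 0.1190
I = 1.0331


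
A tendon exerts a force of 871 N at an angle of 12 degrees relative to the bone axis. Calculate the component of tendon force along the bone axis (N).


F_eff = F_tendon * cos(theta)
theta = 12 deg = 0.2094 rad
cos(theta) = 0.9781
F_eff = 871 * 0.9781
F_eff = 851.9666


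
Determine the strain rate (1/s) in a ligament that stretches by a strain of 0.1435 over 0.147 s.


strain_rate = delta_strain / delta_t
strain_rate = 0.1435 / 0.147
strain_rate = 0.9762


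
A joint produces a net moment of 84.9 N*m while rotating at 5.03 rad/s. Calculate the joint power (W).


P = M * omega
P = 84.9 * 5.03
P = 427.0470


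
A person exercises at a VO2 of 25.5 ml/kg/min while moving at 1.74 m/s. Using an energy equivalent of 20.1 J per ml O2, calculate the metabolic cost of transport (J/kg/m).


Power per kg = VO2 * 20.1 / 60
Power per kg = 25.5 * 20.1 / 60 = 8.5425 W/kg
Cost = power_per_kg / speed
Cost = 8.5425 / 1.74
Cost = 4.9095


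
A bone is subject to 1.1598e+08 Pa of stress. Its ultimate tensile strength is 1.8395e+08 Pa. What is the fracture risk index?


FRI = applied / ultimate
FRI = 1.1598e+08 / 1.8395e+08
FRI = 0.6305


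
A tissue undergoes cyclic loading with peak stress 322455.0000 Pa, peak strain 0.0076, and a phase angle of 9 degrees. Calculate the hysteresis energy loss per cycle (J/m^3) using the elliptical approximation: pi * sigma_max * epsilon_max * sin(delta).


E_loss = pi * sigma_max * epsilon_max * sin(delta)
delta = 9 deg = 0.1571 rad
sin(delta) = 0.1564
E_loss = pi * 322455.0000 * 0.0076 * 0.1564
E_loss = 1204.3841


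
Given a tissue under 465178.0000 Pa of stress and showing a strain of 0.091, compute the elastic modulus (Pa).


E = stress / strain
E = 465178.0000 / 0.091
E = 5.1118e+06


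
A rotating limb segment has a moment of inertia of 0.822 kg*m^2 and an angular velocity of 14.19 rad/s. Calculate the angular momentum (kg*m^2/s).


L = I * omega
L = 0.822 * 14.19
L = 11.6642


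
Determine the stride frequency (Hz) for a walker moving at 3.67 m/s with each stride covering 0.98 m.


f = v / stride_length
f = 3.67 / 0.98
f = 3.7449


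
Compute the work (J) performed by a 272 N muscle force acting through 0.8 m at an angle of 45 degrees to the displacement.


W = F * d * cos(theta)
theta = 45 deg = 0.7854 rad
cos(theta) = 0.7071
W = 272 * 0.8 * 0.7071
W = 153.8664


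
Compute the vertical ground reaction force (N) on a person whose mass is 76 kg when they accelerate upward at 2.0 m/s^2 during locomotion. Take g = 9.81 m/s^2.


GRF = m * (g + a)
GRF = 76 * (9.81 + 2.0)
GRF = 76 * 11.8100
GRF = 897.5600


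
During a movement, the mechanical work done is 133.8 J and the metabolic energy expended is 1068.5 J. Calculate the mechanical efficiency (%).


eta = (W_mech / E_meta) * 100
eta = (133.8 / 1068.5) * 100
ratio = 0.1252
eta = 12.5222
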